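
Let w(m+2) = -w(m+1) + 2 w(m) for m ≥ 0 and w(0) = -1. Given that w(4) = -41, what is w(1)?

7

Let w(1) = z.
w(2) = -2 - z
w(3) = 2 + 3z
w(4) = -6 - 5z
So -6 - 5z = -41, giving z = 7.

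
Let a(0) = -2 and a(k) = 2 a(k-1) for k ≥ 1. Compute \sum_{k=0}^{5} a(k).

a(1) = 2·(-2) = -4
a(2) = 2·(-4) = -8
a(3) = 2·(-8) = -16
a(4) = 2·(-16) = -32
a(5) = 2·(-32) = -64
Sum = (-2) + (-4) + (-8) + (-16) + (-32) + (-64) = -126

-126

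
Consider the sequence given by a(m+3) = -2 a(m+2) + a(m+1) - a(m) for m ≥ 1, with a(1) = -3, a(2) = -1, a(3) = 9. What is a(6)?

a(4) = -2*9 + (-1) - (-3) = -16
a(5) = -2*(-16) + 9 - (-1) = 42
a(6) = -2*42 + (-16) - 9 = -109

-109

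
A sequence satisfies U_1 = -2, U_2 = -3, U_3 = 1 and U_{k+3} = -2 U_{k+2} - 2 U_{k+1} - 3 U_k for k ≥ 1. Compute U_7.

-10

U_4 = -2·1 - 2·(-3) - 3·(-2) = 10
U_5 = -2·10 - 2·1 - 3·(-3) = -13
U_6 = -2·(-13) - 2·10 - 3·1 = 3
U_7 = -2·3 - 2·(-13) - 3·10 = -10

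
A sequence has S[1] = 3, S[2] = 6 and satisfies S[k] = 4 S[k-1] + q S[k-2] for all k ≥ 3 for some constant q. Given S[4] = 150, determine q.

S[3] = 24 + 3q
S[4] = 96 + 18q
So 96 + 18q = 150, giving q = 3.

3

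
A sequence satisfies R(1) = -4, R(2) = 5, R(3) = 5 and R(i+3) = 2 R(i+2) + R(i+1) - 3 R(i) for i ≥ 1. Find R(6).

100

R(4) = 2·5 + 5 - 3·(-4) = 27
R(5) = 2·27 + 5 - 3·5 = 44
R(6) = 2·44 + 27 - 3·5 = 100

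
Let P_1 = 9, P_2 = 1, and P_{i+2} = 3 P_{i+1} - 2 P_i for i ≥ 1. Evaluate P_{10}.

P_3 = 3(1) - 2(9) = -15
P_4 = 3(-15) - 2(1) = -47
P_5 = 3(-47) - 2(-15) = -111
P_6 = 3(-111) - 2(-47) = -239
P_7 = 3(-239) - 2(-111) = -495
P_8 = 3(-495) - 2(-239) = -1007
P_9 = 3(-1007) - 2(-495) = -2031
P_{10} = 3(-2031) - 2(-1007) = -4079

-4079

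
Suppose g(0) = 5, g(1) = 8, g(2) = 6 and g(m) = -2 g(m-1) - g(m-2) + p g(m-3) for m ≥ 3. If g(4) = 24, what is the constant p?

g(3) = -20 + 5p
g(4) = 34 - 2p
So 34 - 2p = 24, giving p = 5.

5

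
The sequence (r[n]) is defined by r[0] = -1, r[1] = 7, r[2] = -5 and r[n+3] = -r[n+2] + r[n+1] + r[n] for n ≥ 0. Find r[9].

23

r[3] = -(-5) + 7 + (-1) = 11
r[4] = -11 + (-5) + 7 = -9
r[5] = -(-9) + 11 + (-5) = 15
r[6] = -15 + (-9) + 11 = -13
r[7] = -(-13) + 15 + (-9) = 19
r[8] = -19 + (-13) + 15 = -17
r[9] = -(-17) + 19 + (-13) = 23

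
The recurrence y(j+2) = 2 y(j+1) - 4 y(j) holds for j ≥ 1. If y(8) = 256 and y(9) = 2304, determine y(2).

Rearranging, y(j-2) = (y(j) - 2 y(j-1)) / -4.
y(7) = (2304 - 2·256) / -4 = 1792/-4 = -448
y(6) = (256 - 2·(-448)) / -4 = 1152/-4 = -288
y(5) = (-448 - 2·(-288)) / -4 = 128/-4 = -32
y(4) = (-288 - 2·(-32)) / -4 = -224/-4 = 56
y(3) = (-32 - 2·56) / -4 = -144/-4 = 36
y(2) = (56 - 2·36) / -4 = -16/-4 = 4

4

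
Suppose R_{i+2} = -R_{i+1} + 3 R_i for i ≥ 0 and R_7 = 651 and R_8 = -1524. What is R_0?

-3

Rearranging, R_{i-2} = (R_i + R_{i-1}) / 3.
R_6 = (-1524 + 651) / 3 = -873/3 = -291
R_5 = (651 + (-291)) / 3 = 360/3 = 120
R_4 = (-291 + 120) / 3 = -171/3 = -57
R_3 = (120 + (-57)) / 3 = 63/3 = 21
R_2 = (-57 + 21) / 3 = -36/3 = -12
R_1 = (21 + (-12)) / 3 = 9/3 = 3
R_0 = (-12 + 3) / 3 = -9/3 = -3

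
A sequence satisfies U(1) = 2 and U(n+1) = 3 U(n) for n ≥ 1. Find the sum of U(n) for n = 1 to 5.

242

U(2) = 3(2) = 6
U(3) = 3(6) = 18
U(4) = 3(18) = 54
U(5) = 3(54) = 162
Sum = 2 + 6 + 18 + 54 + 162 = 242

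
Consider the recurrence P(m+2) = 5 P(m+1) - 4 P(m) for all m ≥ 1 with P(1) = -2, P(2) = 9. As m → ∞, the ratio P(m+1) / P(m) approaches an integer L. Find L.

4

The characteristic equation is r^2 - 5r + 4 = 0, which factors as (r - 4)(r - 1) = 0.
So the roots are 4 and 1. Since |4| > |1| and the coefficient of 4^m is non-zero, the ratio tends to 4.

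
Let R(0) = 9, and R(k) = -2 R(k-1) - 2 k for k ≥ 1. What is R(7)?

-1214

R(1) = -2(9) - 2 = -20
R(2) = -2(-20) - 4 = 36
R(3) = -2(36) - 6 = -78
R(4) = -2(-78) - 8 = 148
R(5) = -2(148) - 10 = -306
R(6) = -2(-306) - 12 = 600
R(7) = -2(600) - 14 = -1214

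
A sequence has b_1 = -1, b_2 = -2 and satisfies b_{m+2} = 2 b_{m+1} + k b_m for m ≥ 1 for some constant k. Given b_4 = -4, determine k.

-1

b_3 = -4 - k
b_4 = -8 - 4k
So -8 - 4k = -4, giving k = -1.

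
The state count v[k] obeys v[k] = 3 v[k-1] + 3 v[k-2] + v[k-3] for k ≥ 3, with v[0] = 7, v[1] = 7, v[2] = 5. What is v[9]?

128527

v[3] = 3·5 + 3·7 + 7 = 43
v[4] = 3·43 + 3·5 + 7 = 151
v[5] = 3·151 + 3·43 + 5 = 587
v[6] = 3·587 + 3·151 + 43 = 2257
v[7] = 3·2257 + 3·587 + 151 = 8683
v[8] = 3·8683 + 3·2257 + 587 = 33407
v[9] = 3·33407 + 3·8683 + 2257 = 128527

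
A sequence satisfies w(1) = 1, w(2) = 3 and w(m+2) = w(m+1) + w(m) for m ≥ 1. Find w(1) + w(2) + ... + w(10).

w(3) = 3 + 1 = 4
w(4) = 4 + 3 = 7
w(5) = 7 + 4 = 11
w(6) = 11 + 7 = 18
w(7) = 18 + 11 = 29
w(8) = 29 + 18 = 47
w(9) = 47 + 29 = 76
w(10) = 76 + 47 = 123
Sum = 1 + 3 + 4 + 7 + 11 + 18 + 29 + 47 + 76 + 123 = 319

319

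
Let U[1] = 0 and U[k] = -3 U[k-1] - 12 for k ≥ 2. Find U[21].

The fixed point is -12/(1 + 3) = -3, so U[k] + 3 = -3(U[k-1] + 3).
Hence U[k] = 3·(-3)^{k-1} - 3.
U[21] = 3·(-3)^{20} - 3 = 3·3486784401 - 3 = 10460353200.

10460353200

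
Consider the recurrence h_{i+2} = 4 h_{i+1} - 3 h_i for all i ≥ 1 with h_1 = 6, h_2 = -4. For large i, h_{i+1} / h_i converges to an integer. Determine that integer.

3

The characteristic equation is r^2 - 4r + 3 = 0, which factors as (r - 3)(r - 1) = 0.
So the roots are 3 and 1. Since |3| > |1| and the coefficient of 3^i is non-zero, the ratio tends to 3.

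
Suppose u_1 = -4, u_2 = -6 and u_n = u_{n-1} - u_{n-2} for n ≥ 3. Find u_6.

u_3 = (-6) - (-4) = -2
u_4 = (-2) - (-6) = 4
u_5 = 4 - (-2) = 6
u_6 = 6 - 4 = 2

2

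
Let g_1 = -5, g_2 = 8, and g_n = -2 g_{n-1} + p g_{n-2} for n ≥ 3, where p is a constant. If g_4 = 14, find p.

-1

g_3 = -16 - 5p
g_4 = 32 + 18p
So 32 + 18p = 14, giving p = -1.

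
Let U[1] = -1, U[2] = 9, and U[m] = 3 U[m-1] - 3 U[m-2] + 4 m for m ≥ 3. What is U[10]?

U[3] = 3(9) - 3(-1) + 12 = 42
U[4] = 3(42) - 3(9) + 16 = 115
U[5] = 3(115) - 3(42) + 20 = 239
U[6] = 3(239) - 3(115) + 24 = 396
U[7] = 3(396) - 3(239) + 28 = 499
U[8] = 3(499) - 3(396) + 32 = 341
U[9] = 3(341) - 3(499) + 36 = -438
U[10] = 3(-438) - 3(341) + 40 = -2297

-2297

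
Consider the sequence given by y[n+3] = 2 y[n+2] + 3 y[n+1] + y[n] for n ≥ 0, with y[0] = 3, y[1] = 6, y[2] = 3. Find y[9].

19827

y[3] = 2*3 + 3*6 + 3 = 27
y[4] = 2*27 + 3*3 + 6 = 69
y[5] = 2*69 + 3*27 + 3 = 222
y[6] = 2*222 + 3*69 + 27 = 678
y[7] = 2*678 + 3*222 + 69 = 2091
y[8] = 2*2091 + 3*678 + 222 = 6438
y[9] = 2*6438 + 3*2091 + 678 = 19827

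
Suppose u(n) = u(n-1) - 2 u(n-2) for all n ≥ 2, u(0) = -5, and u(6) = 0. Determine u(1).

2

Let u(1) = w.
u(2) = 10 + w
u(3) = 10 - w
u(4) = -10 - 3w
u(5) = -30 - w
u(6) = -10 + 5w
So -10 + 5w = 0, giving w = 2.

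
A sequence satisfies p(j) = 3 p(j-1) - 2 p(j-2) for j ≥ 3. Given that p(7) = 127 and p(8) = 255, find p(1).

1

Rearranging, p(j-2) = (p(j) - 3 p(j-1)) / -2.
p(6) = (255 - 3(127)) / -2 = -126/-2 = 63
p(5) = (127 - 3(63)) / -2 = -62/-2 = 31
p(4) = (63 - 3(31)) / -2 = -30/-2 = 15
p(3) = (31 - 3(15)) / -2 = -14/-2 = 7
p(2) = (15 - 3(7)) / -2 = -6/-2 = 3
p(1) = (7 - 3(3)) / -2 = -2/-2 = 1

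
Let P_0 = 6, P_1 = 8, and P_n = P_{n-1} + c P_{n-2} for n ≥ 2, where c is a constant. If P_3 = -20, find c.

P_2 = 8 + 6c
P_3 = 8 + 14c
So 8 + 14c = -20, giving c = -2.

-2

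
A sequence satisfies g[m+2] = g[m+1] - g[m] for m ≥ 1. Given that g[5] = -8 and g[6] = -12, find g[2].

Rearranging, g[m-2] = -(g[m] - g[m-1]).
g[4] = -(-12 - (-8)) = 4
g[3] = -(-8 - 4) = 12
g[2] = -(4 - 12) = 8

8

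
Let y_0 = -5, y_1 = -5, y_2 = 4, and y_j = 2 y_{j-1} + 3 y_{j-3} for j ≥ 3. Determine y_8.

y_3 = 2*4 + 3*(-5) = -7
y_4 = 2*(-7) + 3*(-5) = -29
y_5 = 2*(-29) + 3*4 = -46
y_6 = 2*(-46) + 3*(-7) = -113
y_7 = 2*(-113) + 3*(-29) = -313
y_8 = 2*(-313) + 3*(-46) = -764

-764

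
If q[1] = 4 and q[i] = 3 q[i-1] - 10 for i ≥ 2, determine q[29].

-22876792454956

The fixed point is -10/(1 - 3) = 5, so q[i] - 5 = 3(q[i-1] - 5).
Hence q[i] = -1·3^{i-1} + 5.
q[29] = -1·3^{28} + 5 = -1·22876792454961 + 5 = -22876792454956.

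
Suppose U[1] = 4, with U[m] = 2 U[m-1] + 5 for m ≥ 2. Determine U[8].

U[2] = 2*4 + 5 = 13
U[3] = 2*13 + 5 = 31
U[4] = 2*31 + 5 = 67
U[5] = 2*67 + 5 = 139
U[6] = 2*139 + 5 = 283
U[7] = 2*283 + 5 = 571
U[8] = 2*571 + 5 = 1147

1147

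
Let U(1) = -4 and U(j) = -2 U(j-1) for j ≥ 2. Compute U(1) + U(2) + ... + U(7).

U(2) = -2·(-4) = 8
U(3) = -2·8 = -16
U(4) = -2·(-16) = 32
U(5) = -2·32 = -64
U(6) = -2·(-64) = 128
U(7) = -2·128 = -256
Sum = (-4) + 8 + (-16) + 32 + (-64) + 128 + (-256) = -172

-172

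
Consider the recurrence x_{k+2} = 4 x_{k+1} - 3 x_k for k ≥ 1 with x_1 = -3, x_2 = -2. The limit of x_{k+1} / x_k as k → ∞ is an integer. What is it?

The characteristic equation is r^2 - 4r + 3 = 0, which factors as (r - 3)(r - 1) = 0.
So the roots are 3 and 1. Since |3| > |1| and the coefficient of 3^k is non-zero, the ratio tends to 3.

3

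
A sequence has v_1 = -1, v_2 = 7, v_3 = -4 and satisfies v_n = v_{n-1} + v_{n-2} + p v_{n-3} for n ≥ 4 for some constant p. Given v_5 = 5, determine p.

1

v_4 = 3 - p
v_5 = -1 + 6p
So -1 + 6p = 5, giving p = 1.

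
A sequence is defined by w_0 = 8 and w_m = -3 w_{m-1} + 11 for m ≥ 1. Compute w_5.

-1273

w_1 = -3(8) + 11 = -13
w_2 = -3(-13) + 11 = 50
w_3 = -3(50) + 11 = -139
w_4 = -3(-139) + 11 = 428
w_5 = -3(428) + 11 = -1273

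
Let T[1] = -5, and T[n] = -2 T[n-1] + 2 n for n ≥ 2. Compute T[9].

-1558

T[2] = -2·(-5) + 4 = 14
T[3] = -2·14 + 6 = -22
T[4] = -2·(-22) + 8 = 52
T[5] = -2·52 + 10 = -94
T[6] = -2·(-94) + 12 = 200
T[7] = -2·200 + 14 = -386
T[8] = -2·(-386) + 16 = 788
T[9] = -2·788 + 18 = -1558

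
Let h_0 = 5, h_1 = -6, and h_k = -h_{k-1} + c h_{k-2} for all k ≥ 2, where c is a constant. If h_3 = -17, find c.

1

h_2 = 6 + 5c
h_3 = -6 - 11c
So -6 - 11c = -17, giving c = 1.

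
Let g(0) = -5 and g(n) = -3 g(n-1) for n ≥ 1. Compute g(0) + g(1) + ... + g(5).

910

g(1) = -3(-5) = 15
g(2) = -3(15) = -45
g(3) = -3(-45) = 135
g(4) = -3(135) = -405
g(5) = -3(-405) = 1215
Sum = (-5) + 15 + (-45) + 135 + (-405) + 1215 = 910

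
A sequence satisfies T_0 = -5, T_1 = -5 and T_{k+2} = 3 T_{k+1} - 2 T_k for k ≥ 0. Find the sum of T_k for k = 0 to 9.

T_2 = 3(-5) - 2(-5) = -5
T_3 = 3(-5) - 2(-5) = -5
T_4 = 3(-5) - 2(-5) = -5
T_5 = 3(-5) - 2(-5) = -5
T_6 = 3(-5) - 2(-5) = -5
T_7 = 3(-5) - 2(-5) = -5
T_8 = 3(-5) - 2(-5) = -5
T_9 = 3(-5) - 2(-5) = -5
Sum = (-5) + (-5) + (-5) + (-5) + (-5) + (-5) + (-5) + (-5) + (-5) + (-5) = -50

-50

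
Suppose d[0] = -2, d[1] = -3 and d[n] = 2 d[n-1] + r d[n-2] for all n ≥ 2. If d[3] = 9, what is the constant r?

d[2] = -6 - 2r
d[3] = -12 - 7r
So -12 - 7r = 9, giving r = -3.

-3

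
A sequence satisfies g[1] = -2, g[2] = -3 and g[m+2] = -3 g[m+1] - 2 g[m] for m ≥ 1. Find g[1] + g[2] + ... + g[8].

-425

g[3] = -3*(-3) - 2*(-2) = 13
g[4] = -3*13 - 2*(-3) = -33
g[5] = -3*(-33) - 2*13 = 73
g[6] = -3*73 - 2*(-33) = -153
g[7] = -3*(-153) - 2*73 = 313
g[8] = -3*313 - 2*(-153) = -633
Sum = (-2) + (-3) + 13 + (-33) + 73 + (-153) + 313 + (-633) = -425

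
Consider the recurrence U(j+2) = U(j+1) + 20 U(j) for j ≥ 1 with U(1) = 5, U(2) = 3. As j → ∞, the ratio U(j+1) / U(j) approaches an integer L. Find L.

The characteristic equation is r^2 - r - 20 = 0, which factors as (r - 5)(r + 4) = 0.
So the roots are 5 and -4. Since |5| > |-4| and the coefficient of 5^j is non-zero, the ratio tends to 5.

5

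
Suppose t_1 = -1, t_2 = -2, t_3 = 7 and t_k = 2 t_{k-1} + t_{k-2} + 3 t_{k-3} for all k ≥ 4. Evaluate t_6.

t_4 = 2*7 + (-2) + 3*(-1) = 9
t_5 = 2*9 + 7 + 3*(-2) = 19
t_6 = 2*19 + 9 + 3*7 = 68

68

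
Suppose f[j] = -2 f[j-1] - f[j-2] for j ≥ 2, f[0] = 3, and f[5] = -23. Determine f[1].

-7

Let f[1] = v.
f[2] = -3 - 2v
f[3] = 6 + 3v
f[4] = -9 - 4v
f[5] = 12 + 5v
So 12 + 5v = -23, giving v = -7.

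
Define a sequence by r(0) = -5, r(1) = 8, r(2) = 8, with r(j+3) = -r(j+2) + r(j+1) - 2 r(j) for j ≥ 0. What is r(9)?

r(3) = -8 + 8 - 2(-5) = 10
r(4) = -10 + 8 - 2(8) = -18
r(5) = -(-18) + 10 - 2(8) = 12
r(6) = -12 + (-18) - 2(10) = -50
r(7) = -(-50) + 12 - 2(-18) = 98
r(8) = -98 + (-50) - 2(12) = -172
r(9) = -(-172) + 98 - 2(-50) = 370

370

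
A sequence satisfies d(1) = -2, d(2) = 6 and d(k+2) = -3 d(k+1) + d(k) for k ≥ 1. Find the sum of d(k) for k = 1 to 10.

d(3) = -3·6 + (-2) = -20
d(4) = -3·(-20) + 6 = 66
d(5) = -3·66 + (-20) = -218
d(6) = -3·(-218) + 66 = 720
d(7) = -3·720 + (-218) = -2378
d(8) = -3·(-2378) + 720 = 7854
d(9) = -3·7854 + (-2378) = -25940
d(10) = -3·(-25940) + 7854 = 85674
Sum = (-2) + 6 + (-20) + 66 + (-218) + 720 + (-2378) + 7854 + (-25940) + 85674 = 65762

65762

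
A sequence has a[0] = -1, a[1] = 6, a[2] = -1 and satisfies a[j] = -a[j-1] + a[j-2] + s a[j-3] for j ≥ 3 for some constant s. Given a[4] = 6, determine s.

2

a[3] = 7 - s
a[4] = -8 + 7s
So -8 + 7s = 6, giving s = 2.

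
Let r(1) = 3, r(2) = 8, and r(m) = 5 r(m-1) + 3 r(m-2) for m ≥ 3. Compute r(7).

45811

r(3) = 5(8) + 3(3) = 49
r(4) = 5(49) + 3(8) = 269
r(5) = 5(269) + 3(49) = 1492
r(6) = 5(1492) + 3(269) = 8267
r(7) = 5(8267) + 3(1492) = 45811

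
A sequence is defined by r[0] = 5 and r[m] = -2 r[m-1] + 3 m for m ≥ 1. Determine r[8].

1118

r[1] = -2(5) + 3 = -7
r[2] = -2(-7) + 6 = 20
r[3] = -2(20) + 9 = -31
r[4] = -2(-31) + 12 = 74
r[5] = -2(74) + 15 = -133
r[6] = -2(-133) + 18 = 284
r[7] = -2(284) + 21 = -547
r[8] = -2(-547) + 24 = 1118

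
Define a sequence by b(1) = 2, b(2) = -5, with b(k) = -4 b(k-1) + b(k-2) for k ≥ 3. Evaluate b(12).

b(3) = -4*(-5) + 2 = 22
b(4) = -4*22 + (-5) = -93
b(5) = -4*(-93) + 22 = 394
b(6) = -4*394 + (-93) = -1669
b(7) = -4*(-1669) + 394 = 7070
b(8) = -4*7070 + (-1669) = -29949
b(9) = -4*(-29949) + 7070 = 126866
b(10) = -4*126866 + (-29949) = -537413
b(11) = -4*(-537413) + 126866 = 2276518
b(12) = -4*2276518 + (-537413) = -9643485

-9643485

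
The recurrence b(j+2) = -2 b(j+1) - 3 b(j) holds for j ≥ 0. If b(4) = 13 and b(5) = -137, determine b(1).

7

Rearranging, b(j-2) = (b(j) + 2 b(j-1)) / -3.
b(3) = (-137 + 2*13) / -3 = -111/-3 = 37
b(2) = (13 + 2*37) / -3 = 87/-3 = -29
b(1) = (37 + 2*(-29)) / -3 = -21/-3 = 7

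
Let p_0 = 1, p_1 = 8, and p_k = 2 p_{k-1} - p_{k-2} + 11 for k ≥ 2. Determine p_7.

p_2 = 2(8) - 1 + 11 = 26
p_3 = 2(26) - 8 + 11 = 55
p_4 = 2(55) - 26 + 11 = 95
p_5 = 2(95) - 55 + 11 = 146
p_6 = 2(146) - 95 + 11 = 208
p_7 = 2(208) - 146 + 11 = 281

281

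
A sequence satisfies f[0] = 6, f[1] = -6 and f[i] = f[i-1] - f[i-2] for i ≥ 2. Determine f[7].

f[2] = (-6) - 6 = -12
f[3] = (-12) - (-6) = -6
f[4] = (-6) - (-12) = 6
f[5] = 6 - (-6) = 12
f[6] = 12 - 6 = 6
f[7] = 6 - 12 = -6

-6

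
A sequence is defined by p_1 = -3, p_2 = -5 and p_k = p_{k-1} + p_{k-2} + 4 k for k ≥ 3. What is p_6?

p_3 = (-5) + (-3) + 12 = 4
p_4 = 4 + (-5) + 16 = 15
p_5 = 15 + 4 + 20 = 39
p_6 = 39 + 15 + 24 = 78

78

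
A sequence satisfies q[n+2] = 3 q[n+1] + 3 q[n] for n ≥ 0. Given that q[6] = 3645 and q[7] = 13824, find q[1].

8

Rearranging, q[n-2] = (q[n] - 3 q[n-1]) / 3.
q[5] = (13824 - 3(3645)) / 3 = 2889/3 = 963
q[4] = (3645 - 3(963)) / 3 = 756/3 = 252
q[3] = (963 - 3(252)) / 3 = 207/3 = 69
q[2] = (252 - 3(69)) / 3 = 45/3 = 15
q[1] = (69 - 3(15)) / 3 = 24/3 = 8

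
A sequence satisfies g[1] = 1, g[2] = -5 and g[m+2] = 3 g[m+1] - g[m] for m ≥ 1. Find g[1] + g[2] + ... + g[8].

-3276

g[3] = 3*(-5) - 1 = -16
g[4] = 3*(-16) - (-5) = -43
g[5] = 3*(-43) - (-16) = -113
g[6] = 3*(-113) - (-43) = -296
g[7] = 3*(-296) - (-113) = -775
g[8] = 3*(-775) - (-296) = -2029
Sum = 1 + (-5) + (-16) + (-43) + (-113) + (-296) + (-775) + (-2029) = -3276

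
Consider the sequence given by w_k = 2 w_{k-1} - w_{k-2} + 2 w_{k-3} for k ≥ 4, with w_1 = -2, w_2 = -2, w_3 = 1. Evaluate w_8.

-24

w_4 = 2·1 - (-2) + 2·(-2) = 0
w_5 = 2·0 - 1 + 2·(-2) = -5
w_6 = 2·(-5) - 0 + 2·1 = -8
w_7 = 2·(-8) - (-5) + 2·0 = -11
w_8 = 2·(-11) - (-8) + 2·(-5) = -24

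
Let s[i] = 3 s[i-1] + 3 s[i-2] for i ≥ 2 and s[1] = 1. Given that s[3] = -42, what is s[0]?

Let s[0] = v.
s[2] = 3 + 3v
s[3] = 12 + 9v
So 12 + 9v = -42, giving v = -6.

-6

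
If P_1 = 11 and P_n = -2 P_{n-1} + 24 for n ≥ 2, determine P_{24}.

-25165816

The fixed point is 24/(1 + 2) = 8, so P_n - 8 = -2(P_{n-1} - 8).
Hence P_n = 3·(-2)^{n-1} + 8.
P_{24} = 3·(-2)^{23} + 8 = 3·-8388608 + 8 = -25165816.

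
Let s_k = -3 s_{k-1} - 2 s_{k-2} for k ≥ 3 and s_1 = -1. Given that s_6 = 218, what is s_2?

Let s_2 = y.
s_3 = 2 - 3y
s_4 = -6 + 7y
s_5 = 14 - 15y
s_6 = -30 + 31y
So -30 + 31y = 218, giving y = 8.

8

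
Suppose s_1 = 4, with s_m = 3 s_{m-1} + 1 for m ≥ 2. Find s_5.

364

s_2 = 3·4 + 1 = 13
s_3 = 3·13 + 1 = 40
s_4 = 3·40 + 1 = 121
s_5 = 3·121 + 1 = 364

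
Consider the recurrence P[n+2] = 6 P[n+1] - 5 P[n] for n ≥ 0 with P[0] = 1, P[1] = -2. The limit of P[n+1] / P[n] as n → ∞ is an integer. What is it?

The characteristic equation is r^2 - 6r + 5 = 0, which factors as (r - 5)(r - 1) = 0.
So the roots are 5 and 1. Since |5| > |1| and the coefficient of 5^n is non-zero, the ratio tends to 5.

5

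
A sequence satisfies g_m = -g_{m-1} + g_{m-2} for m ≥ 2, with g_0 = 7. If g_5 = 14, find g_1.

7

Let g_1 = x.
g_2 = 7 - x
g_3 = -7 + 2x
g_4 = 14 - 3x
g_5 = -21 + 5x
So -21 + 5x = 14, giving x = 7.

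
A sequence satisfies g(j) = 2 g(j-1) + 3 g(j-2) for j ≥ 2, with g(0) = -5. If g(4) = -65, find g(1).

2

Let g(1) = z.
g(2) = -15 + 2z
g(3) = -30 + 7z
g(4) = -105 + 20z
So -105 + 20z = -65, giving z = 2.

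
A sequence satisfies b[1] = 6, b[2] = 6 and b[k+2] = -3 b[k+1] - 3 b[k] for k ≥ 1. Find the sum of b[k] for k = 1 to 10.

b[3] = -3(6) - 3(6) = -36
b[4] = -3(-36) - 3(6) = 90
b[5] = -3(90) - 3(-36) = -162
b[6] = -3(-162) - 3(90) = 216
b[7] = -3(216) - 3(-162) = -162
b[8] = -3(-162) - 3(216) = -162
b[9] = -3(-162) - 3(-162) = 972
b[10] = -3(972) - 3(-162) = -2430
Sum = 6 + 6 + (-36) + 90 + (-162) + 216 + (-162) + (-162) + 972 + (-2430) = -1662

-1662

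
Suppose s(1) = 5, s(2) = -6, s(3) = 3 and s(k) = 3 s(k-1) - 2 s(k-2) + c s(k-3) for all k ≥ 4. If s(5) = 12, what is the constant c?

-5

s(4) = 21 + 5c
s(5) = 57 + 9c
So 57 + 9c = 12, giving c = -5.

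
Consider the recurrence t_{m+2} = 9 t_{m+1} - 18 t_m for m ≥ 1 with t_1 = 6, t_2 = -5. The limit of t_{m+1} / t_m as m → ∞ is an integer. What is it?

The characteristic equation is r^2 - 9r + 18 = 0, which factors as (r - 6)(r - 3) = 0.
So the roots are 6 and 3. Since |6| > |3| and the coefficient of 6^m is non-zero, the ratio tends to 6.

6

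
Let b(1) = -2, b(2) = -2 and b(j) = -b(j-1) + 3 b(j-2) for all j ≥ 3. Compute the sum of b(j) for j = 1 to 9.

b(3) = -(-2) + 3(-2) = -4
b(4) = -(-4) + 3(-2) = -2
b(5) = -(-2) + 3(-4) = -10
b(6) = -(-10) + 3(-2) = 4
b(7) = -4 + 3(-10) = -34
b(8) = -(-34) + 3(4) = 46
b(9) = -46 + 3(-34) = -148
Sum = (-2) + (-2) + (-4) + (-2) + (-10) + 4 + (-34) + 46 + (-148) = -152

-152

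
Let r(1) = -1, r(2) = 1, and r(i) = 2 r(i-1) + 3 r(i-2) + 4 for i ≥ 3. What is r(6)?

121

r(3) = 2·1 + 3·(-1) + 4 = 3
r(4) = 2·3 + 3·1 + 4 = 13
r(5) = 2·13 + 3·3 + 4 = 39
r(6) = 2·39 + 3·13 + 4 = 121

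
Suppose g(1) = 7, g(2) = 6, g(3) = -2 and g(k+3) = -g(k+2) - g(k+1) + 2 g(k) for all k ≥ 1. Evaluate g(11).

g(4) = -(-2) - 6 + 2(7) = 10
g(5) = -10 - (-2) + 2(6) = 4
g(6) = -4 - 10 + 2(-2) = -18
g(7) = -(-18) - 4 + 2(10) = 34
g(8) = -34 - (-18) + 2(4) = -8
g(9) = -(-8) - 34 + 2(-18) = -62
g(10) = -(-62) - (-8) + 2(34) = 138
g(11) = -138 - (-62) + 2(-8) = -92

-92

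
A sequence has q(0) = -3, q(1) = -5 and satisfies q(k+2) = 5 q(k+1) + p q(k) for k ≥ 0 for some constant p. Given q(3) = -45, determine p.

q(2) = -25 - 3p
q(3) = -125 - 20p
So -125 - 20p = -45, giving p = -4.

-4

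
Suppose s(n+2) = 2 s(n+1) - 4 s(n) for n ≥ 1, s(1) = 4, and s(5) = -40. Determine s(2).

5

Let s(2) = v.
s(3) = -16 + 2v
s(4) = -32
s(5) = -8v
So -8v = -40, giving v = 5.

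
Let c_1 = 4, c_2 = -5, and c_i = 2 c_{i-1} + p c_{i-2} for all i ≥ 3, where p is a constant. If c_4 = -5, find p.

5

c_3 = -10 + 4p
c_4 = -20 + 3p
So -20 + 3p = -5, giving p = 5.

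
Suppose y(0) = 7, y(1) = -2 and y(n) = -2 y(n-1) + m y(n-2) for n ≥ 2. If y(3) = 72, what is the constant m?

y(2) = 4 + 7m
y(3) = -8 - 16m
So -8 - 16m = 72, giving m = -5.

-5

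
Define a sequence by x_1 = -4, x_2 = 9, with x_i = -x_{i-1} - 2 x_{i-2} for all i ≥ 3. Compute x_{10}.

x_3 = -9 - 2(-4) = -1
x_4 = -(-1) - 2(9) = -17
x_5 = -(-17) - 2(-1) = 19
x_6 = -19 - 2(-17) = 15
x_7 = -15 - 2(19) = -53
x_8 = -(-53) - 2(15) = 23
x_9 = -23 - 2(-53) = 83
x_{10} = -83 - 2(23) = -129

-129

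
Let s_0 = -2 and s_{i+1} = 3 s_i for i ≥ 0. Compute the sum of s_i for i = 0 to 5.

-728

s_1 = 3·(-2) = -6
s_2 = 3·(-6) = -18
s_3 = 3·(-18) = -54
s_4 = 3·(-54) = -162
s_5 = 3·(-162) = -486
Sum = (-2) + (-6) + (-18) + (-54) + (-162) + (-486) = -728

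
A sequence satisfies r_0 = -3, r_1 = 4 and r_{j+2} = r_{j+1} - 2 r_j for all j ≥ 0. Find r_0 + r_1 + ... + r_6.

-13

r_2 = 4 - 2*(-3) = 10
r_3 = 10 - 2*4 = 2
r_4 = 2 - 2*10 = -18
r_5 = (-18) - 2*2 = -22
r_6 = (-22) - 2*(-18) = 14
Sum = (-3) + 4 + 10 + 2 + (-18) + (-22) + 14 = -13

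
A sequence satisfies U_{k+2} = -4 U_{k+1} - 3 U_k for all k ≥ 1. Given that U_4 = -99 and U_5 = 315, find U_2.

Rearranging, U_{k-2} = (U_k + 4 U_{k-1}) / -3.
U_3 = (315 + 4·(-99)) / -3 = -81/-3 = 27
U_2 = (-99 + 4·27) / -3 = 9/-3 = -3

-3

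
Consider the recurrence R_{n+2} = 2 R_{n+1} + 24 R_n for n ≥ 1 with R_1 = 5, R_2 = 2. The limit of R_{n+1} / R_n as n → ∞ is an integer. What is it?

6

The characteristic equation is r^2 - 2r - 24 = 0, which factors as (r - 6)(r + 4) = 0.
So the roots are 6 and -4. Since |6| > |-4| and the coefficient of 6^n is non-zero, the ratio tends to 6.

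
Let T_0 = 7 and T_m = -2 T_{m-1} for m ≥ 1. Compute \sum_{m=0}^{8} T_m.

1197

T_1 = -2*7 = -14
T_2 = -2*(-14) = 28
T_3 = -2*28 = -56
T_4 = -2*(-56) = 112
T_5 = -2*112 = -224
T_6 = -2*(-224) = 448
T_7 = -2*448 = -896
T_8 = -2*(-896) = 1792
Sum = 7 + (-14) + 28 + (-56) + 112 + (-224) + 448 + (-896) + 1792 = 1197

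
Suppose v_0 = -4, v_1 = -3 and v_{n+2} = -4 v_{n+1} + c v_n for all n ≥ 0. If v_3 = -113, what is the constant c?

-5

v_2 = 12 - 4c
v_3 = -48 + 13c
So -48 + 13c = -113, giving c = -5.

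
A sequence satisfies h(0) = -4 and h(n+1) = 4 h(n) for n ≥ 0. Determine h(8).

-262144

h(1) = 4(-4) = -16
h(2) = 4(-16) = -64
h(3) = 4(-64) = -256
h(4) = 4(-256) = -1024
h(5) = 4(-1024) = -4096
h(6) = 4(-4096) = -16384
h(7) = 4(-16384) = -65536
h(8) = 4(-65536) = -262144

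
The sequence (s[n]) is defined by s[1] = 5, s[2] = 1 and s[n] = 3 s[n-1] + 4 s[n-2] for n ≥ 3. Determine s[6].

s[3] = 3*1 + 4*5 = 23
s[4] = 3*23 + 4*1 = 73
s[5] = 3*73 + 4*23 = 311
s[6] = 3*311 + 4*73 = 1225

1225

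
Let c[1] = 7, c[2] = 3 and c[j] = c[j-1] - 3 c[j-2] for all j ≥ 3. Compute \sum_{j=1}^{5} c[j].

-8

c[3] = 3 - 3·7 = -18
c[4] = (-18) - 3·3 = -27
c[5] = (-27) - 3·(-18) = 27
Sum = 7 + 3 + (-18) + (-27) + 27 = -8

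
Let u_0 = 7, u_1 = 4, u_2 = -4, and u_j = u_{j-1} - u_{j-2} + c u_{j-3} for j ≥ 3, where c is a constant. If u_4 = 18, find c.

u_3 = -8 + 7c
u_4 = -4 + 11c
So -4 + 11c = 18, giving c = 2.

2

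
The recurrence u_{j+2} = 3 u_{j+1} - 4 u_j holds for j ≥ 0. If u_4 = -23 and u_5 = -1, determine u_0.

Rearranging, u_{j-2} = (u_j - 3 u_{j-1}) / -4.
u_3 = (-1 - 3·(-23)) / -4 = 68/-4 = -17
u_2 = (-23 - 3·(-17)) / -4 = 28/-4 = -7
u_1 = (-17 - 3·(-7)) / -4 = 4/-4 = -1
u_0 = (-7 - 3·(-1)) / -4 = -4/-4 = 1

1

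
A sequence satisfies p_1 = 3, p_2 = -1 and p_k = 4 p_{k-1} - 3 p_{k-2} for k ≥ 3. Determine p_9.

p_3 = 4·(-1) - 3·3 = -13
p_4 = 4·(-13) - 3·(-1) = -49
p_5 = 4·(-49) - 3·(-13) = -157
p_6 = 4·(-157) - 3·(-49) = -481
p_7 = 4·(-481) - 3·(-157) = -1453
p_8 = 4·(-1453) - 3·(-481) = -4369
p_9 = 4·(-4369) - 3·(-1453) = -13117

-13117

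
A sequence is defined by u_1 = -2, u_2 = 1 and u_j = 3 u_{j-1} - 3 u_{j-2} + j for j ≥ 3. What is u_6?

135

u_3 = 3·1 - 3·(-2) + 3 = 12
u_4 = 3·12 - 3·1 + 4 = 37
u_5 = 3·37 - 3·12 + 5 = 80
u_6 = 3·80 - 3·37 + 6 = 135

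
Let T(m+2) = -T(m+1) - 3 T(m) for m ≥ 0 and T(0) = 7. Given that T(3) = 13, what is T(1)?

4

Let T(1) = y.
T(2) = -21 - y
T(3) = 21 - 2y
So 21 - 2y = 13, giving y = 4.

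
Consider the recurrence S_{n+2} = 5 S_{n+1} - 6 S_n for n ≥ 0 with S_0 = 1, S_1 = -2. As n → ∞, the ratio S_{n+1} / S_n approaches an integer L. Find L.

3

The characteristic equation is r^2 - 5r + 6 = 0, which factors as (r - 3)(r - 2) = 0.
So the roots are 3 and 2. Since |3| > |2| and the coefficient of 3^n is non-zero, the ratio tends to 3.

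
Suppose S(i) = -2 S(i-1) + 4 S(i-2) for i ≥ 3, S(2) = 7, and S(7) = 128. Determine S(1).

6

Let S(1) = v.
S(3) = -14 + 4v
S(4) = 56 - 8v
S(5) = -168 + 32v
S(6) = 560 - 96v
S(7) = -1792 + 320v
So -1792 + 320v = 128, giving v = 6.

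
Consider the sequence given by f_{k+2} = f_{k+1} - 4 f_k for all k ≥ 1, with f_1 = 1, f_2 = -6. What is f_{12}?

f_3 = (-6) - 4·1 = -10
f_4 = (-10) - 4·(-6) = 14
f_5 = 14 - 4·(-10) = 54
f_6 = 54 - 4·14 = -2
f_7 = (-2) - 4·54 = -218
f_8 = (-218) - 4·(-2) = -210
f_9 = (-210) - 4·(-218) = 662
f_{10} = 662 - 4·(-210) = 1502
f_{11} = 1502 - 4·662 = -1146
f_{12} = (-1146) - 4·1502 = -7154

-7154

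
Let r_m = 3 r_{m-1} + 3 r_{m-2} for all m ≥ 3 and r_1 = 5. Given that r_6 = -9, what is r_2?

Let r_2 = y.
r_3 = 15 + 3y
r_4 = 45 + 12y
r_5 = 180 + 45y
r_6 = 675 + 171y
So 675 + 171y = -9, giving y = -4.

-4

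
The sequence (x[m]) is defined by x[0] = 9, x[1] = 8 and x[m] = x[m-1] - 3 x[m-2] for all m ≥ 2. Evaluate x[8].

x[2] = 8 - 3·9 = -19
x[3] = (-19) - 3·8 = -43
x[4] = (-43) - 3·(-19) = 14
x[5] = 14 - 3·(-43) = 143
x[6] = 143 - 3·14 = 101
x[7] = 101 - 3·143 = -328
x[8] = (-328) - 3·101 = -631

-631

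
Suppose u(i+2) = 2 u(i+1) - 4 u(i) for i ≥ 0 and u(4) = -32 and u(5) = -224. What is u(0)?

Rearranging, u(i-2) = (u(i) - 2 u(i-1)) / -4.
u(3) = (-224 - 2·(-32)) / -4 = -160/-4 = 40
u(2) = (-32 - 2·40) / -4 = -112/-4 = 28
u(1) = (40 - 2·28) / -4 = -16/-4 = 4
u(0) = (28 - 2·4) / -4 = 20/-4 = -5

-5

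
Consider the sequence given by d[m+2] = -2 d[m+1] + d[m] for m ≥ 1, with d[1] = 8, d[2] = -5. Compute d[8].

-1405

d[3] = -2·(-5) + 8 = 18
d[4] = -2·18 + (-5) = -41
d[5] = -2·(-41) + 18 = 100
d[6] = -2·100 + (-41) = -241
d[7] = -2·(-241) + 100 = 582
d[8] = -2·582 + (-241) = -1405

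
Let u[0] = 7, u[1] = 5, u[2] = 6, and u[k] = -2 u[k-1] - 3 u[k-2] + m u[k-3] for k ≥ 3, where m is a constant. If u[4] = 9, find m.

3

u[3] = -27 + 7m
u[4] = 36 - 9m
So 36 - 9m = 9, giving m = 3.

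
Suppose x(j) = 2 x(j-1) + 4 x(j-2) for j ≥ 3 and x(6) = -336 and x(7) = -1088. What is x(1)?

-1

Rearranging, x(j-2) = (x(j) - 2 x(j-1)) / 4.
x(5) = (-1088 - 2*(-336)) / 4 = -416/4 = -104
x(4) = (-336 - 2*(-104)) / 4 = -128/4 = -32
x(3) = (-104 - 2*(-32)) / 4 = -40/4 = -10
x(2) = (-32 - 2*(-10)) / 4 = -12/4 = -3
x(1) = (-10 - 2*(-3)) / 4 = -4/4 = -1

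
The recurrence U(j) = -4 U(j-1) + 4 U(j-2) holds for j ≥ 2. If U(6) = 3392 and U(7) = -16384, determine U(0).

-3

Rearranging, U(j-2) = (U(j) + 4 U(j-1)) / 4.
U(5) = (-16384 + 4(3392)) / 4 = -2816/4 = -704
U(4) = (3392 + 4(-704)) / 4 = 576/4 = 144
U(3) = (-704 + 4(144)) / 4 = -128/4 = -32
U(2) = (144 + 4(-32)) / 4 = 16/4 = 4
U(1) = (-32 + 4(4)) / 4 = -16/4 = -4
U(0) = (4 + 4(-4)) / 4 = -12/4 = -3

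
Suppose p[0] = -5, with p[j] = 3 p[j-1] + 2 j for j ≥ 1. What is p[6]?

-2559

p[1] = 3*(-5) + 2 = -13
p[2] = 3*(-13) + 4 = -35
p[3] = 3*(-35) + 6 = -99
p[4] = 3*(-99) + 8 = -289
p[5] = 3*(-289) + 10 = -857
p[6] = 3*(-857) + 12 = -2559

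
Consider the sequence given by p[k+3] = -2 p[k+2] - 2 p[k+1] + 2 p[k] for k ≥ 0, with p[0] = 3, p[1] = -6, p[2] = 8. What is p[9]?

-904

p[3] = -2(8) - 2(-6) + 2(3) = 2
p[4] = -2(2) - 2(8) + 2(-6) = -32
p[5] = -2(-32) - 2(2) + 2(8) = 76
p[6] = -2(76) - 2(-32) + 2(2) = -84
p[7] = -2(-84) - 2(76) + 2(-32) = -48
p[8] = -2(-48) - 2(-84) + 2(76) = 416
p[9] = -2(416) - 2(-48) + 2(-84) = -904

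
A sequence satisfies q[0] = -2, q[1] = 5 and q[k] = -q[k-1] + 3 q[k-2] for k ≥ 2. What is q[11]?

20369

q[2] = -5 + 3*(-2) = -11
q[3] = -(-11) + 3*5 = 26
q[4] = -26 + 3*(-11) = -59
q[5] = -(-59) + 3*26 = 137
q[6] = -137 + 3*(-59) = -314
q[7] = -(-314) + 3*137 = 725
q[8] = -725 + 3*(-314) = -1667
q[9] = -(-1667) + 3*725 = 3842
q[10] = -3842 + 3*(-1667) = -8843
q[11] = -(-8843) + 3*3842 = 20369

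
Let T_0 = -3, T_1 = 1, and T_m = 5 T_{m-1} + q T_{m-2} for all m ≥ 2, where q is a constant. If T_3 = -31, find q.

4

T_2 = 5 - 3q
T_3 = 25 - 14q
So 25 - 14q = -31, giving q = 4.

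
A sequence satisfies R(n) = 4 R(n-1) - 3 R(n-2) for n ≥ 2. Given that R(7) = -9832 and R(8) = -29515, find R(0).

5

Rearranging, R(n-2) = (R(n) - 4 R(n-1)) / -3.
R(6) = (-29515 - 4(-9832)) / -3 = 9813/-3 = -3271
R(5) = (-9832 - 4(-3271)) / -3 = 3252/-3 = -1084
R(4) = (-3271 - 4(-1084)) / -3 = 1065/-3 = -355
R(3) = (-1084 - 4(-355)) / -3 = 336/-3 = -112
R(2) = (-355 - 4(-112)) / -3 = 93/-3 = -31
R(1) = (-112 - 4(-31)) / -3 = 12/-3 = -4
R(0) = (-31 - 4(-4)) / -3 = -15/-3 = 5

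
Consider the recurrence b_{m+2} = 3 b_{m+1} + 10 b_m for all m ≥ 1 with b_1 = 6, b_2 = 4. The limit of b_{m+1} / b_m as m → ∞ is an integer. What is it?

The characteristic equation is r^2 - 3r - 10 = 0, which factors as (r - 5)(r + 2) = 0.
So the roots are 5 and -2. Since |5| > |-2| and the coefficient of 5^m is non-zero, the ratio tends to 5.

5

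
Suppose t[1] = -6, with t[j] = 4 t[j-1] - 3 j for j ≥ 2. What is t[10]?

t[2] = 4·(-6) - 6 = -30
t[3] = 4·(-30) - 9 = -129
t[4] = 4·(-129) - 12 = -528
t[5] = 4·(-528) - 15 = -2127
t[6] = 4·(-2127) - 18 = -8526
t[7] = 4·(-8526) - 21 = -34125
t[8] = 4·(-34125) - 24 = -136524
t[9] = 4·(-136524) - 27 = -546123
t[10] = 4·(-546123) - 30 = -2184522

-2184522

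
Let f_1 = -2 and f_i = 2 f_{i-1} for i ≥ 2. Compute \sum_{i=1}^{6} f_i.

-126

f_2 = 2(-2) = -4
f_3 = 2(-4) = -8
f_4 = 2(-8) = -16
f_5 = 2(-16) = -32
f_6 = 2(-32) = -64
Sum = (-2) + (-4) + (-8) + (-16) + (-32) + (-64) = -126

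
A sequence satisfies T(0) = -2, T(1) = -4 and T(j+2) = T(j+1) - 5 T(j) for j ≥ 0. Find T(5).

-134

T(2) = (-4) - 5(-2) = 6
T(3) = 6 - 5(-4) = 26
T(4) = 26 - 5(6) = -4
T(5) = (-4) - 5(26) = -134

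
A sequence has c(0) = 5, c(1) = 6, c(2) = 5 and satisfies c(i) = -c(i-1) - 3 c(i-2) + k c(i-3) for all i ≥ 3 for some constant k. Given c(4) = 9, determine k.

c(3) = -23 + 5k
c(4) = 8 + k
So 8 + k = 9, giving k = 1.

1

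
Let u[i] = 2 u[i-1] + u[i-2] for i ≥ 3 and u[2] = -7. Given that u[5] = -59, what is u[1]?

5

Let u[1] = z.
u[3] = -14 + z
u[4] = -35 + 2z
u[5] = -84 + 5z
So -84 + 5z = -59, giving z = 5.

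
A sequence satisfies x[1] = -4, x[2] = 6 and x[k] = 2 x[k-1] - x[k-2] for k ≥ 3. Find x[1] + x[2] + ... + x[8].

x[3] = 2(6) - (-4) = 16
x[4] = 2(16) - 6 = 26
x[5] = 2(26) - 16 = 36
x[6] = 2(36) - 26 = 46
x[7] = 2(46) - 36 = 56
x[8] = 2(56) - 46 = 66
Sum = (-4) + 6 + 16 + 26 + 36 + 46 + 56 + 66 = 248

248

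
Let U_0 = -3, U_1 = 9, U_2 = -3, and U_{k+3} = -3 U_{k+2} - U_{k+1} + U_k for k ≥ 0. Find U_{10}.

5901

U_3 = -3·(-3) - 9 + (-3) = -3
U_4 = -3·(-3) - (-3) + 9 = 21
U_5 = -3·21 - (-3) + (-3) = -63
U_6 = -3·(-63) - 21 + (-3) = 165
U_7 = -3·165 - (-63) + 21 = -411
U_8 = -3·(-411) - 165 + (-63) = 1005
U_9 = -3·1005 - (-411) + 165 = -2439
U_{10} = -3·(-2439) - 1005 + (-411) = 5901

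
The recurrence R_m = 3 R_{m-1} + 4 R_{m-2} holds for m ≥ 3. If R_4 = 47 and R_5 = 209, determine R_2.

Rearranging, R_{m-2} = (R_m - 3 R_{m-1}) / 4.
R_3 = (209 - 3*47) / 4 = 68/4 = 17
R_2 = (47 - 3*17) / 4 = -4/4 = -1

-1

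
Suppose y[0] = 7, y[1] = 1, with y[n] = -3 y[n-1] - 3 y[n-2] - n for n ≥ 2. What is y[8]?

y[2] = -3·1 - 3·7 - 2 = -26
y[3] = -3·(-26) - 3·1 - 3 = 72
y[4] = -3·72 - 3·(-26) - 4 = -142
y[5] = -3·(-142) - 3·72 - 5 = 205
y[6] = -3·205 - 3·(-142) - 6 = -195
y[7] = -3·(-195) - 3·205 - 7 = -37
y[8] = -3·(-37) - 3·(-195) - 8 = 688

688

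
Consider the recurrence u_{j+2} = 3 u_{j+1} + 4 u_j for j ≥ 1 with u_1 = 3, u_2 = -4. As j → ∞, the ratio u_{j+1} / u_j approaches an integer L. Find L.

4

The characteristic equation is r^2 - 3r - 4 = 0, which factors as (r - 4)(r + 1) = 0.
So the roots are 4 and -1. Since |4| > |-1| and the coefficient of 4^j is non-zero, the ratio tends to 4.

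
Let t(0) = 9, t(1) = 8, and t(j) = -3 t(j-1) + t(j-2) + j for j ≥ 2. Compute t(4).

t(2) = -3*8 + 9 + 2 = -13
t(3) = -3*(-13) + 8 + 3 = 50
t(4) = -3*50 + (-13) + 4 = -159

-159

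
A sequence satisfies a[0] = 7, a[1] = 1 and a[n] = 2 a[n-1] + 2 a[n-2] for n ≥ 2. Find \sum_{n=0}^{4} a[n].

a[2] = 2*1 + 2*7 = 16
a[3] = 2*16 + 2*1 = 34
a[4] = 2*34 + 2*16 = 100
Sum = 7 + 1 + 16 + 34 + 100 = 158

158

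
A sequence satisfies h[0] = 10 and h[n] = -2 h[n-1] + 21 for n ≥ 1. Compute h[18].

The fixed point is 21/(1 + 2) = 7, so h[n] - 7 = -2(h[n-1] - 7).
Hence h[n] = 3·(-2)^n + 7.
h[18] = 3·(-2)^{18} + 7 = 3·262144 + 7 = 786439.

786439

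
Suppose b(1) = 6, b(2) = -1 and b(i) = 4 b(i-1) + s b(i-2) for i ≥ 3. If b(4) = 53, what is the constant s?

3

b(3) = -4 + 6s
b(4) = -16 + 23s
So -16 + 23s = 53, giving s = 3.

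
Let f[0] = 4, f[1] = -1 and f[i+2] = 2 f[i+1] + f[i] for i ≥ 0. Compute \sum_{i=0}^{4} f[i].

16

f[2] = 2(-1) + 4 = 2
f[3] = 2(2) + (-1) = 3
f[4] = 2(3) + 2 = 8
Sum = 4 + (-1) + 2 + 3 + 8 = 16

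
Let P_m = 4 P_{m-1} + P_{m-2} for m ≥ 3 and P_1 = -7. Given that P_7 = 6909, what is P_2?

7

Let P_2 = x.
P_3 = -7 + 4x
P_4 = -28 + 17x
P_5 = -119 + 72x
P_6 = -504 + 305x
P_7 = -2135 + 1292x
So -2135 + 1292x = 6909, giving x = 7.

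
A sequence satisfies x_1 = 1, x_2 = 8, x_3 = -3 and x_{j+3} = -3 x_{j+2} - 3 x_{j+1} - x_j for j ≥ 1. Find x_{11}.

541

x_4 = -3·(-3) - 3·8 - 1 = -16
x_5 = -3·(-16) - 3·(-3) - 8 = 49
x_6 = -3·49 - 3·(-16) - (-3) = -96
x_7 = -3·(-96) - 3·49 - (-16) = 157
x_8 = -3·157 - 3·(-96) - 49 = -232
x_9 = -3·(-232) - 3·157 - (-96) = 321
x_{10} = -3·321 - 3·(-232) - 157 = -424
x_{11} = -3·(-424) - 3·321 - (-232) = 541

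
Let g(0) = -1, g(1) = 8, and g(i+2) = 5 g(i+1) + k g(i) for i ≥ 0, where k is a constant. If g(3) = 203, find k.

1

g(2) = 40 - k
g(3) = 200 + 3k
So 200 + 3k = 203, giving k = 1.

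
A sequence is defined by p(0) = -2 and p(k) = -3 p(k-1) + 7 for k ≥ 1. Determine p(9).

73813

p(1) = -3·(-2) + 7 = 13
p(2) = -3·13 + 7 = -32
p(3) = -3·(-32) + 7 = 103
p(4) = -3·103 + 7 = -302
p(5) = -3·(-302) + 7 = 913
p(6) = -3·913 + 7 = -2732
p(7) = -3·(-2732) + 7 = 8203
p(8) = -3·8203 + 7 = -24602
p(9) = -3·(-24602) + 7 = 73813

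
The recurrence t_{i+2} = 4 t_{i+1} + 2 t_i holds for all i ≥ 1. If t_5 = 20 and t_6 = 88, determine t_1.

5

Rearranging, t_{i-2} = (t_i - 4 t_{i-1}) / 2.
t_4 = (88 - 4*20) / 2 = 8/2 = 4
t_3 = (20 - 4*4) / 2 = 4/2 = 2
t_2 = (4 - 4*2) / 2 = -4/2 = -2
t_1 = (2 - 4*(-2)) / 2 = 10/2 = 5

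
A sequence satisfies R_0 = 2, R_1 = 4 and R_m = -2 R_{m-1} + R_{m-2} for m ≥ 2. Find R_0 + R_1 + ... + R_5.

R_2 = -2·4 + 2 = -6
R_3 = -2·(-6) + 4 = 16
R_4 = -2·16 + (-6) = -38
R_5 = -2·(-38) + 16 = 92
Sum = 2 + 4 + (-6) + 16 + (-38) + 92 = 70

70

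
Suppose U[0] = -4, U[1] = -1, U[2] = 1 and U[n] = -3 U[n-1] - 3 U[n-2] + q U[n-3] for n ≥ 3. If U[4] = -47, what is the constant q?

-4

U[3] = -4q
U[4] = -3 + 11q
So -3 + 11q = -47, giving q = -4.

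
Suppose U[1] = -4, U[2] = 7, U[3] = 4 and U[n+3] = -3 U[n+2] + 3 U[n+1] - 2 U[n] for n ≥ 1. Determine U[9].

-12128

U[4] = -3*4 + 3*7 - 2*(-4) = 17
U[5] = -3*17 + 3*4 - 2*7 = -53
U[6] = -3*(-53) + 3*17 - 2*4 = 202
U[7] = -3*202 + 3*(-53) - 2*17 = -799
U[8] = -3*(-799) + 3*202 - 2*(-53) = 3109
U[9] = -3*3109 + 3*(-799) - 2*202 = -12128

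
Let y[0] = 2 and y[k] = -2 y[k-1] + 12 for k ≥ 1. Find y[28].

-536870908

The fixed point is 12/(1 + 2) = 4, so y[k] - 4 = -2(y[k-1] - 4).
Hence y[k] = -2·(-2)^k + 4.
y[28] = -2·(-2)^{28} + 4 = -2·268435456 + 4 = -536870908.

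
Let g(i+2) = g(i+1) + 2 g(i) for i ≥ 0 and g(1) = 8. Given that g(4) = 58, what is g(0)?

Let g(0) = z.
g(2) = 8 + 2z
g(3) = 24 + 2z
g(4) = 40 + 6z
So 40 + 6z = 58, giving z = 3.

3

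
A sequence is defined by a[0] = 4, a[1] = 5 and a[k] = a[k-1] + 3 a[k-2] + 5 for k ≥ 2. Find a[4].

113

a[2] = 5 + 3*4 + 5 = 22
a[3] = 22 + 3*5 + 5 = 42
a[4] = 42 + 3*22 + 5 = 113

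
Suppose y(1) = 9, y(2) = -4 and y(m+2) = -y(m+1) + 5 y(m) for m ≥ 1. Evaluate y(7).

2229

y(3) = -(-4) + 5*9 = 49
y(4) = -49 + 5*(-4) = -69
y(5) = -(-69) + 5*49 = 314
y(6) = -314 + 5*(-69) = -659
y(7) = -(-659) + 5*314 = 2229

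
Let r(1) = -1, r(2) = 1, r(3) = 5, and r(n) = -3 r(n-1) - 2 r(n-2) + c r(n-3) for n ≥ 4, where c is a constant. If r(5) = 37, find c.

-1

r(4) = -17 - c
r(5) = 41 + 4c
So 41 + 4c = 37, giving c = -1.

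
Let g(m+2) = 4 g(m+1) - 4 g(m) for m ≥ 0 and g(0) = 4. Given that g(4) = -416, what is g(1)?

Let g(1) = w.
g(2) = -16 + 4w
g(3) = -64 + 12w
g(4) = -192 + 32w
So -192 + 32w = -416, giving w = -7.

-7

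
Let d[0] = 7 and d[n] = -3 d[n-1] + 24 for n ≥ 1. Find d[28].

22876792454967

The fixed point is 24/(1 + 3) = 6, so d[n] - 6 = -3(d[n-1] - 6).
Hence d[n] = 1·(-3)^n + 6.
d[28] = 1·(-3)^{28} + 6 = 1·22876792454961 + 6 = 22876792454967.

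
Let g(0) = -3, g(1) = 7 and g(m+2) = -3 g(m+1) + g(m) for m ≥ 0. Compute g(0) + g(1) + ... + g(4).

g(2) = -3*7 + (-3) = -24
g(3) = -3*(-24) + 7 = 79
g(4) = -3*79 + (-24) = -261
Sum = (-3) + 7 + (-24) + 79 + (-261) = -202

-202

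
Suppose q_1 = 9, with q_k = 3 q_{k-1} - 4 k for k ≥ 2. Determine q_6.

q_2 = 3(9) - 8 = 19
q_3 = 3(19) - 12 = 45
q_4 = 3(45) - 16 = 119
q_5 = 3(119) - 20 = 337
q_6 = 3(337) - 24 = 987

987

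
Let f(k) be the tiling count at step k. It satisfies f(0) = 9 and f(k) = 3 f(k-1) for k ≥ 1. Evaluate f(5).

f(1) = 3(9) = 27
f(2) = 3(27) = 81
f(3) = 3(81) = 243
f(4) = 3(243) = 729
f(5) = 3(729) = 2187

2187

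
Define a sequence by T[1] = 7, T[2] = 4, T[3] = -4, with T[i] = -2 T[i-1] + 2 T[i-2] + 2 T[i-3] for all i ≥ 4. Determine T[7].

-404

T[4] = -2·(-4) + 2·4 + 2·7 = 30
T[5] = -2·30 + 2·(-4) + 2·4 = -60
T[6] = -2·(-60) + 2·30 + 2·(-4) = 172
T[7] = -2·172 + 2·(-60) + 2·30 = -404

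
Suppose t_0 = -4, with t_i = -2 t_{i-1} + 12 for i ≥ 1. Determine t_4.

-124

t_1 = -2·(-4) + 12 = 20
t_2 = -2·20 + 12 = -28
t_3 = -2·(-28) + 12 = 68
t_4 = -2·68 + 12 = -124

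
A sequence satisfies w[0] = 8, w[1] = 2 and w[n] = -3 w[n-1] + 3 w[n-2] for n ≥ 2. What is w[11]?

-2198178

w[2] = -3·2 + 3·8 = 18
w[3] = -3·18 + 3·2 = -48
w[4] = -3·(-48) + 3·18 = 198
w[5] = -3·198 + 3·(-48) = -738
w[6] = -3·(-738) + 3·198 = 2808
w[7] = -3·2808 + 3·(-738) = -10638
w[8] = -3·(-10638) + 3·2808 = 40338
w[9] = -3·40338 + 3·(-10638) = -152928
w[10] = -3·(-152928) + 3·40338 = 579798
w[11] = -3·579798 + 3·(-152928) = -2198178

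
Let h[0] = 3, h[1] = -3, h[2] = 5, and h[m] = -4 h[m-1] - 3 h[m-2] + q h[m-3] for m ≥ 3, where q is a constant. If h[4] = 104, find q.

-5

h[3] = -11 + 3q
h[4] = 29 - 15q
So 29 - 15q = 104, giving q = -5.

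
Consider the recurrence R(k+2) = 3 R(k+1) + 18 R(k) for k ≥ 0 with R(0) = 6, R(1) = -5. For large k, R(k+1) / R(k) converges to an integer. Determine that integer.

The characteristic equation is r^2 - 3r - 18 = 0, which factors as (r - 6)(r + 3) = 0.
So the roots are 6 and -3. Since |6| > |-3| and the coefficient of 6^k is non-zero, the ratio tends to 6.

6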